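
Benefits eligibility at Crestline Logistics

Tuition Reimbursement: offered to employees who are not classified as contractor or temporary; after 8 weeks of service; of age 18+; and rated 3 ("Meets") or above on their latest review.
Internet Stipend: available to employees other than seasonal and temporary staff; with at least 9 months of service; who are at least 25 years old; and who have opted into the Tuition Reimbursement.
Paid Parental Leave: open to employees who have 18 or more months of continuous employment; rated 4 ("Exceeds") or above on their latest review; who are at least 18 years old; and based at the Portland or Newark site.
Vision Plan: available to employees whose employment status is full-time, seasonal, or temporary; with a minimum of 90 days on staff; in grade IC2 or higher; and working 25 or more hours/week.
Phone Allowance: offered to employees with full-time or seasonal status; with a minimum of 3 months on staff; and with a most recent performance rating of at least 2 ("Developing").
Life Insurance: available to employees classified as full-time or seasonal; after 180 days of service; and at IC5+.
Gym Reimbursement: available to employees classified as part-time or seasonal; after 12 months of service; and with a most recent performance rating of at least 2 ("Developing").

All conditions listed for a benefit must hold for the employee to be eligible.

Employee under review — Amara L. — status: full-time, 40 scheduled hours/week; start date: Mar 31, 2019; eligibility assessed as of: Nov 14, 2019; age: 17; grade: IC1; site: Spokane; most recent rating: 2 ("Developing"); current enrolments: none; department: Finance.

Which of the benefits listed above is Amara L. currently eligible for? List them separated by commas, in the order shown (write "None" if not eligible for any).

Phone Allowance

Service from Mar 31, 2019 to Nov 14, 2019: 228 days.
Tuition Reimbursement — status full-time ✓ (not excluded); service 228 days ≥ 8 weeks (≈56 days) ✓; age 17 < 18 ✗ → not eligible.
Internet Stipend — status full-time ✓ (not excluded); service 228 days < 9 months (≈270 days) ✗ → not eligible.
Paid Parental Leave — service 228 days < 18 months (≈540 days) ✗ → not eligible.
Vision Plan — status full-time ✓; service 228 days ≥ 90 days ✓; grade IC1 < IC2 ✗ → not eligible.
Phone Allowance — status full-time ✓; service 228 days ≥ 3 months (≈90 days) ✓; rating 2 ≥ 2 ✓ → eligible.
Life Insurance — status full-time ✓; service 228 days ≥ 180 days ✓; grade IC1 < IC5 ✗ → not eligible.
Gym Reimbursement — status full-time ✗ (requires part-time or seasonal) → not eligible.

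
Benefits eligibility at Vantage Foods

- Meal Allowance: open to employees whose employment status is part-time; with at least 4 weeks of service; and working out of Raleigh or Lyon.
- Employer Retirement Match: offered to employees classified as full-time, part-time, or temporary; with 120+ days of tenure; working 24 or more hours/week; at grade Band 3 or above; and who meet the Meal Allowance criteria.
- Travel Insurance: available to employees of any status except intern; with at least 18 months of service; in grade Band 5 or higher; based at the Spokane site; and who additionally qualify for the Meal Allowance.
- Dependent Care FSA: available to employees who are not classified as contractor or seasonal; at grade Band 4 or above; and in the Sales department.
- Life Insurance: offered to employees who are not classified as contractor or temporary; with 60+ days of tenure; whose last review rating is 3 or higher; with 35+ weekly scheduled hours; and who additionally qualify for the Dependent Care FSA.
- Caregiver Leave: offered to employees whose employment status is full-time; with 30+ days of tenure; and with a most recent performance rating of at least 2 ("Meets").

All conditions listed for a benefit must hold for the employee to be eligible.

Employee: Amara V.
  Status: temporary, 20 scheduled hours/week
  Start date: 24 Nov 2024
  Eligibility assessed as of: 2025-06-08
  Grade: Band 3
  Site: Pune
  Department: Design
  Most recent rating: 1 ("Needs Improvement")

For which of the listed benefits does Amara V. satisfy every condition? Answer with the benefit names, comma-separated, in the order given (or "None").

Service from 24 Nov 2024 to 2025-06-08: 196 days.
Meal Allowance — status temporary ✗ (requires part-time) → not eligible.
Employer Retirement Match — status temporary ✓; service 196 days ≥ 120 days ✓; 20 hrs/wk < 24 ✗ → not eligible.
Travel Insurance — status temporary ✓ (not excluded); service 196 days < 18 months (≈540 days) ✗ → not eligible.
Dependent Care FSA — status temporary ✓ (not excluded); grade Band 3 < Band 4 ✗ → not eligible.
Life Insurance — status temporary ✗ (excluded) → not eligible.
Caregiver Leave — status temporary ✗ (requires full-time) → not eligible.

None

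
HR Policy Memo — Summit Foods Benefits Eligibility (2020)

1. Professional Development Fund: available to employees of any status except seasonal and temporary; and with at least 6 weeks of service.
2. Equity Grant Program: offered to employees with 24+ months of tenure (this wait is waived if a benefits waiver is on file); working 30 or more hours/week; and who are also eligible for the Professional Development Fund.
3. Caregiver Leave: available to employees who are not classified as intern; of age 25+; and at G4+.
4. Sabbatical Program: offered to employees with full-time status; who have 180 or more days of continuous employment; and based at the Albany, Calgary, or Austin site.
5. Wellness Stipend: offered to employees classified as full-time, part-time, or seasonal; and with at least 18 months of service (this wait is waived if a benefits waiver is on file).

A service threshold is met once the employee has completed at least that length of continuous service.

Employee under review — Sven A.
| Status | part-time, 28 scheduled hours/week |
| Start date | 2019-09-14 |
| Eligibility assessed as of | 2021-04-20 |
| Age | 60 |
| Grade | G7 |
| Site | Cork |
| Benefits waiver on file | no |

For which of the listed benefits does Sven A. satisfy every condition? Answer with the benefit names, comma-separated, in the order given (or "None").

Service from 2019-09-14 to 2021-04-20: 584 days.
Professional Development Fund — status part-time ✓ (not excluded); service 584 days ≥ 6 weeks (≈42 days) ✓ → eligible.
Equity Grant Program — no waiver, service 584 days < 24 months (≈720 days) ✗ → not eligible.
Caregiver Leave — status part-time ✓ (not excluded); age 60 ≥ 25 ✓; grade G7 ≥ G4 ✓ → eligible.
Sabbatical Program — status part-time ✗ (requires full-time) → not eligible.
Wellness Stipend — status part-time ✓; no waiver, service 584 days ≥ 18 months (≈540 days) ✓ → eligible.

Professional Development Fund, Caregiver Leave, Wellness Stipend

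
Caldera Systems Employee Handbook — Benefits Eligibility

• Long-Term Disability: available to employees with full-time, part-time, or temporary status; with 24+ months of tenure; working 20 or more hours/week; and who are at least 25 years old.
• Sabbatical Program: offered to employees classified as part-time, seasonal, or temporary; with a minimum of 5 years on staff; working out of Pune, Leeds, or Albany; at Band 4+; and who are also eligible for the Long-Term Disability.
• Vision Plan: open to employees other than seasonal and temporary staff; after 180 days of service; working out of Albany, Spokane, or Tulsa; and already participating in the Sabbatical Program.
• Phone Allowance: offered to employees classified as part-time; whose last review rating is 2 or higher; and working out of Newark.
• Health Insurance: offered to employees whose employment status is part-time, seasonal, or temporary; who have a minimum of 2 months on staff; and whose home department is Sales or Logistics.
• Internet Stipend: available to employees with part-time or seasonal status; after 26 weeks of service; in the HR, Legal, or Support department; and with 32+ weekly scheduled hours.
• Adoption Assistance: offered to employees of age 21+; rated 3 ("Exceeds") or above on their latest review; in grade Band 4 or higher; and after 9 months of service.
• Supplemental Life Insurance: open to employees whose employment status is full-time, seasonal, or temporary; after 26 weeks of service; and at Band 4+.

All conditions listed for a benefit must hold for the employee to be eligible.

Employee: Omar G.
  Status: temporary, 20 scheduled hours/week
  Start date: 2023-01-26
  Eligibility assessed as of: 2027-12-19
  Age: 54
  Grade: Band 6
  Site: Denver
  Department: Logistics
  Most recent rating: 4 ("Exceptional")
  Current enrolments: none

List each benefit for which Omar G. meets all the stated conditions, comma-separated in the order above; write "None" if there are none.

Long-Term Disability, Health Insurance, Adoption Assistance, Supplemental Life Insurance

Service from 2023-01-26 to 2027-12-19: 1788 days.
Long-Term Disability — status temporary ✓; service 1788 days ≥ 24 months (≈720 days) ✓; 20 hrs/wk ≥ 20 ✓; age 54 ≥ 25 ✓ → eligible.
Sabbatical Program — status temporary ✓; service 1788 days < 5 years (≈1825 days) ✗ → not eligible.
Vision Plan — status temporary ✗ (excluded) → not eligible.
Phone Allowance — status temporary ✗ (requires part-time) → not eligible.
Health Insurance — status temporary ✓; service 1788 days ≥ 2 months (≈60 days) ✓; dept Logistics ✓ → eligible.
Internet Stipend — status temporary ✗ (requires part-time or seasonal) → not eligible.
Adoption Assistance — age 54 ≥ 21 ✓; rating 4 ≥ 3 ✓; grade Band 6 ≥ Band 4 ✓; service 1788 days ≥ 9 months (≈270 days) ✓ → eligible.
Supplemental Life Insurance — status temporary ✓; service 1788 days ≥ 26 weeks (≈182 days) ✓; grade Band 6 ≥ Band 4 ✓ → eligible.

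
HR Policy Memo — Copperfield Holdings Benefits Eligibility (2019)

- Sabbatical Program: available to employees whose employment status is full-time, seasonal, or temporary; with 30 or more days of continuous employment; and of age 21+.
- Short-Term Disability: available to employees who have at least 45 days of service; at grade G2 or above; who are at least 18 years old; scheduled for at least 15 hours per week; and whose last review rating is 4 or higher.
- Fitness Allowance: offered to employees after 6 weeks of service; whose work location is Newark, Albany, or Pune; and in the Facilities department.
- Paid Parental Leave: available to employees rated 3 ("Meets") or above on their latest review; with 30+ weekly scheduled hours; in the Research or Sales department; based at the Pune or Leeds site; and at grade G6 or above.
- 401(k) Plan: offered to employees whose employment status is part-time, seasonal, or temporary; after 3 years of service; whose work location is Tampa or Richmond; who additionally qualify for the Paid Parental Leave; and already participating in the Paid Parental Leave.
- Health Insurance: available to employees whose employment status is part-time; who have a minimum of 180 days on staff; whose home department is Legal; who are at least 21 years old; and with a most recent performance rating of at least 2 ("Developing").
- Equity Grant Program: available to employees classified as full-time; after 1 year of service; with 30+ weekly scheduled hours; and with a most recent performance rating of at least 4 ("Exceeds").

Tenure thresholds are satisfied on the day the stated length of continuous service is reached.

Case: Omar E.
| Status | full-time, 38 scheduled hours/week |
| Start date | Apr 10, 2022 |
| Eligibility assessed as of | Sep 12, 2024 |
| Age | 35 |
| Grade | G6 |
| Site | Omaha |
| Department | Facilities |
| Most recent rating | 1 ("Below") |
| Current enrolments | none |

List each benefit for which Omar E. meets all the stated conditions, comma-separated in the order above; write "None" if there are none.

Service from Apr 10, 2022 to Sep 12, 2024: 886 days.
Sabbatical Program — status full-time ✓; service 886 days ≥ 30 days ✓; age 35 ≥ 21 ✓ → eligible.
Short-Term Disability — service 886 days ≥ 45 days ✓; grade G6 ≥ G2 ✓; age 35 ≥ 18 ✓; 38 hrs/wk ≥ 15 ✓; rating 1 < 4 ✗ → not eligible.
Fitness Allowance — service 886 days ≥ 6 weeks (≈42 days) ✓; site Omaha ✗ (not Newark, Albany, or Pune) → not eligible.
Paid Parental Leave — rating 1 < 3 ✗ → not eligible.
401(k) Plan — status full-time ✗ (requires part-time, seasonal, or temporary) → not eligible.
Health Insurance — status full-time ✗ (requires part-time) → not eligible.
Equity Grant Program — status full-time ✓; service 886 days ≥ 1 year (≈365 days) ✓; 38 hrs/wk ≥ 30 ✓; rating 1 < 4 ✗ → not eligible.

Sabbatical Program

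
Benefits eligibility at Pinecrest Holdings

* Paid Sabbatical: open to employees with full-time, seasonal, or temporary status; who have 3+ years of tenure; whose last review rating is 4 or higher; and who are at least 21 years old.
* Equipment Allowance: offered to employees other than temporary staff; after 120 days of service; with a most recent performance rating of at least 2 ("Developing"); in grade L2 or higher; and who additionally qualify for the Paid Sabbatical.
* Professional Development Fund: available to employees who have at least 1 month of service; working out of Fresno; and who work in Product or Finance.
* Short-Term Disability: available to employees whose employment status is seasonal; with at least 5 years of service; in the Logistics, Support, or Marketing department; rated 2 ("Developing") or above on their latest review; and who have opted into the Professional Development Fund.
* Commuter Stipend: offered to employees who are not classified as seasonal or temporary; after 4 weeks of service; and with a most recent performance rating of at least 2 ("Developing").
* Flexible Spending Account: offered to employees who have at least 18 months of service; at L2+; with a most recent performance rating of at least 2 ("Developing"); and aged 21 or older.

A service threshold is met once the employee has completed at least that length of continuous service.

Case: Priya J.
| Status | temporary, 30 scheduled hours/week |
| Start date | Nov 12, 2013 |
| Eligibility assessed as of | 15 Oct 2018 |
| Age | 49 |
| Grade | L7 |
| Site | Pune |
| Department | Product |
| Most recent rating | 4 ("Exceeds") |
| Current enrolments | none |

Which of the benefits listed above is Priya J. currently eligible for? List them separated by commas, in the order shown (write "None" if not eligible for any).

Service from Nov 12, 2013 to 15 Oct 2018: 1798 days.
Paid Sabbatical — status temporary ✓; service 1798 days ≥ 3 years (≈1095 days) ✓; rating 4 ≥ 4 ✓; age 49 ≥ 21 ✓ → eligible.
Equipment Allowance — status temporary ✗ (excluded) → not eligible.
Professional Development Fund — service 1798 days ≥ 1 month (≈30 days) ✓; site Pune ✗ (not Fresno) → not eligible.
Short-Term Disability — status temporary ✗ (requires seasonal) → not eligible.
Commuter Stipend — status temporary ✗ (excluded) → not eligible.
Flexible Spending Account — service 1798 days ≥ 18 months (≈540 days) ✓; grade L7 ≥ L2 ✓; rating 4 ≥ 2 ✓; age 49 ≥ 21 ✓ → eligible.

Paid Sabbatical, Flexible Spending Account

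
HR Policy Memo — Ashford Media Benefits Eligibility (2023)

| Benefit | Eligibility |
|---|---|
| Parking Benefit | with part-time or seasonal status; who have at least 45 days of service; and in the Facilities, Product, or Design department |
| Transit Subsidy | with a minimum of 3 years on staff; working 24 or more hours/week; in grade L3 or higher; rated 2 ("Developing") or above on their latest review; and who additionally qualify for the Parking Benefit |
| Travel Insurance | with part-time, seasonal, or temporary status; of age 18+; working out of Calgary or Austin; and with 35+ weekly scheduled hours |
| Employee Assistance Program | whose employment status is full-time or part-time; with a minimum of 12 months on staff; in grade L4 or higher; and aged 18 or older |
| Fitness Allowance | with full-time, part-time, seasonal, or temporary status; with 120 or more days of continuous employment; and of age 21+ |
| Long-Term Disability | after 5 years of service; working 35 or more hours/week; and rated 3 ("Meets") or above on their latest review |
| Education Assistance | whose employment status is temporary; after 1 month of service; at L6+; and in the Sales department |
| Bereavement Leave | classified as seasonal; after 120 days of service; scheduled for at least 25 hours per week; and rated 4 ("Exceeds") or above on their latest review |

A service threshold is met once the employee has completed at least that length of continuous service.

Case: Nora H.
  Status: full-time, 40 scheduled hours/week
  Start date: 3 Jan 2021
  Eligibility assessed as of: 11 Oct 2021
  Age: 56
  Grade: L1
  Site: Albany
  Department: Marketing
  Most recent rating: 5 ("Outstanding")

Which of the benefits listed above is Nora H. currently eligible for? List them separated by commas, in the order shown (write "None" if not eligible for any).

Fitness Allowance

Service from 3 Jan 2021 to 11 Oct 2021: 281 days.
Parking Benefit — status full-time ✗ (requires part-time or seasonal) → not eligible.
Transit Subsidy — service 281 days < 3 years (≈1095 days) ✗ → not eligible.
Travel Insurance — status full-time ✗ (requires part-time, seasonal, or temporary) → not eligible.
Employee Assistance Program — status full-time ✓; service 281 days < 12 months (≈360 days) ✗ → not eligible.
Fitness Allowance — status full-time ✓; service 281 days ≥ 120 days ✓; age 56 ≥ 21 ✓ → eligible.
Long-Term Disability — service 281 days < 5 years (≈1825 days) ✗ → not eligible.
Education Assistance — status full-time ✗ (requires temporary) → not eligible.
Bereavement Leave — status full-time ✗ (requires seasonal) → not eligible.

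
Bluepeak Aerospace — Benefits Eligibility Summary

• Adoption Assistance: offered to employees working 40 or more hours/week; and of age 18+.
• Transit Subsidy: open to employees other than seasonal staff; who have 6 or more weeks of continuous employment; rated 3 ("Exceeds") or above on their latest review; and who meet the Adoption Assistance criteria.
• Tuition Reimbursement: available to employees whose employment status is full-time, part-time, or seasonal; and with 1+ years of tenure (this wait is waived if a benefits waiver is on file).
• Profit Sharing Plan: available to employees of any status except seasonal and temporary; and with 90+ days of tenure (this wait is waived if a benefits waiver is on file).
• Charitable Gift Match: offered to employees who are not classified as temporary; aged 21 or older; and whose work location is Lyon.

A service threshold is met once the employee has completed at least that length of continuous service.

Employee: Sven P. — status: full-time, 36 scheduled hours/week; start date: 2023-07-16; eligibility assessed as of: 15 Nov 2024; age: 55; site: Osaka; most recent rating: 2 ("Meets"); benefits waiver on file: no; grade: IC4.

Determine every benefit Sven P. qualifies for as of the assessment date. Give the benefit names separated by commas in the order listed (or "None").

Service from 2023-07-16 to 15 Nov 2024: 488 days.
Adoption Assistance — 36 hrs/wk < 40 ✗ → not eligible.
Transit Subsidy — status full-time ✓ (not excluded); service 488 days ≥ 6 weeks (≈42 days) ✓; rating 2 < 3 ✗ → not eligible.
Tuition Reimbursement — status full-time ✓; no waiver, service 488 days ≥ 1 year (≈365 days) ✓ → eligible.
Profit Sharing Plan — status full-time ✓ (not excluded); no waiver, service 488 days ≥ 90 days ✓ → eligible.
Charitable Gift Match — status full-time ✓ (not excluded); age 55 ≥ 21 ✓; site Osaka ✗ (not Lyon) → not eligible.

Tuition Reimbursement, Profit Sharing Plan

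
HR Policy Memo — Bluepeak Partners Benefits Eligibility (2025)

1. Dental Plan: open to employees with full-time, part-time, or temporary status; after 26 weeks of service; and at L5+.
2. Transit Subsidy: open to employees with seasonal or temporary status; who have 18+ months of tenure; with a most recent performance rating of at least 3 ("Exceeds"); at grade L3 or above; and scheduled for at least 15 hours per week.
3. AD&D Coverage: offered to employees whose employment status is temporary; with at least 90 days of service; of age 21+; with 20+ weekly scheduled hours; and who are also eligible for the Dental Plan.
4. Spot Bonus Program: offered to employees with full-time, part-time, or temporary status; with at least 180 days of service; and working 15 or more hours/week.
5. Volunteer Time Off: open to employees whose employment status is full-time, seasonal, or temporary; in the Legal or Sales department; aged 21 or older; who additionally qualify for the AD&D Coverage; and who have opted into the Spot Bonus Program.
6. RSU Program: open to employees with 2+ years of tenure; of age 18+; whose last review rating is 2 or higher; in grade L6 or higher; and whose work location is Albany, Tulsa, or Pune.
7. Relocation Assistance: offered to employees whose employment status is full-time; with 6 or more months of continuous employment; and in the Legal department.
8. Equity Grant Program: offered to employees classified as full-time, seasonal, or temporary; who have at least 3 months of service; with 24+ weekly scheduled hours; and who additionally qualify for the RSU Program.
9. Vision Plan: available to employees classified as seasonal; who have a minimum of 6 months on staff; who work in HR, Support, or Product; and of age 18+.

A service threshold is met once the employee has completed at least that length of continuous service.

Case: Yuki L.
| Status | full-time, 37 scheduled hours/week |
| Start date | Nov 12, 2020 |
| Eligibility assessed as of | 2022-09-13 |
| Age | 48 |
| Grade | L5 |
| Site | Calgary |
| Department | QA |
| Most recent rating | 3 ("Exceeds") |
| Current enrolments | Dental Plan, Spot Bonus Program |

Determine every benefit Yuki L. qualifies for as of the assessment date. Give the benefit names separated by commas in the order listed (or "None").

Dental Plan, Spot Bonus Program

Service from Nov 12, 2020 to 2022-09-13: 670 days.
Dental Plan — status full-time ✓; service 670 days ≥ 26 weeks (≈182 days) ✓; grade L5 ≥ L5 ✓ → eligible.
Transit Subsidy — status full-time ✗ (requires seasonal or temporary) → not eligible.
AD&D Coverage — status full-time ✗ (requires temporary) → not eligible.
Spot Bonus Program — status full-time ✓; service 670 days ≥ 180 days ✓; 37 hrs/wk ≥ 15 ✓ → eligible.
Volunteer Time Off — status full-time ✓; dept QA ✗ → not eligible.
RSU Program — service 670 days < 2 years (≈730 days) ✗ → not eligible.
Relocation Assistance — status full-time ✓; service 670 days ≥ 6 months (≈180 days) ✓; dept QA ✗ → not eligible.
Equity Grant Program — status full-time ✓; service 670 days ≥ 3 months (≈90 days) ✓; 37 hrs/wk ≥ 24 ✓; not eligible for RSU Program ✗ → not eligible.
Vision Plan — status full-time ✗ (requires seasonal) → not eligible.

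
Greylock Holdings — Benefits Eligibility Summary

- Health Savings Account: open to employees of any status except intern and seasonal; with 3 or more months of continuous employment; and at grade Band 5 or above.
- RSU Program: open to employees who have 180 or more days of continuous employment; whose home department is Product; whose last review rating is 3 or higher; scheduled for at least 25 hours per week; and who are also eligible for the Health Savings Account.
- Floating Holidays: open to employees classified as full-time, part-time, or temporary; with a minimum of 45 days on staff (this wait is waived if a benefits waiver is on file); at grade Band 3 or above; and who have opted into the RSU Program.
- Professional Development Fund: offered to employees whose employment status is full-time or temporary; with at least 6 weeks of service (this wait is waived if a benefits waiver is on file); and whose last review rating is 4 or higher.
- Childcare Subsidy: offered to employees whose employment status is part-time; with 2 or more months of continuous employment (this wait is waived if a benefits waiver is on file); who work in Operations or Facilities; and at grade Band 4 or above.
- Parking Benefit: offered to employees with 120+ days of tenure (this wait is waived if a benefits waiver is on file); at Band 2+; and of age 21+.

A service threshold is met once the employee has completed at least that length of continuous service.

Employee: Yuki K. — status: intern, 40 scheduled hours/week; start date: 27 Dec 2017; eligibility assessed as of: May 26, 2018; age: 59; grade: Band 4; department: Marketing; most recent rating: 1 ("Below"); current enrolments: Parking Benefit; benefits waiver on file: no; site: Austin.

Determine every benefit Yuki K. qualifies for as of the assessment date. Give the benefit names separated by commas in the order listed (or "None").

Service from 27 Dec 2017 to May 26, 2018: 150 days.
Health Savings Account — status intern ✗ (excluded) → not eligible.
RSU Program — service 150 days < 180 days ✗ → not eligible.
Floating Holidays — status intern ✗ (requires full-time, part-time, or temporary) → not eligible.
Professional Development Fund — status intern ✗ (requires full-time or temporary) → not eligible.
Childcare Subsidy — status intern ✗ (requires part-time) → not eligible.
Parking Benefit — no waiver, service 150 days ≥ 120 days ✓; grade Band 4 ≥ Band 2 ✓; age 59 ≥ 21 ✓ → eligible.

Parking Benefit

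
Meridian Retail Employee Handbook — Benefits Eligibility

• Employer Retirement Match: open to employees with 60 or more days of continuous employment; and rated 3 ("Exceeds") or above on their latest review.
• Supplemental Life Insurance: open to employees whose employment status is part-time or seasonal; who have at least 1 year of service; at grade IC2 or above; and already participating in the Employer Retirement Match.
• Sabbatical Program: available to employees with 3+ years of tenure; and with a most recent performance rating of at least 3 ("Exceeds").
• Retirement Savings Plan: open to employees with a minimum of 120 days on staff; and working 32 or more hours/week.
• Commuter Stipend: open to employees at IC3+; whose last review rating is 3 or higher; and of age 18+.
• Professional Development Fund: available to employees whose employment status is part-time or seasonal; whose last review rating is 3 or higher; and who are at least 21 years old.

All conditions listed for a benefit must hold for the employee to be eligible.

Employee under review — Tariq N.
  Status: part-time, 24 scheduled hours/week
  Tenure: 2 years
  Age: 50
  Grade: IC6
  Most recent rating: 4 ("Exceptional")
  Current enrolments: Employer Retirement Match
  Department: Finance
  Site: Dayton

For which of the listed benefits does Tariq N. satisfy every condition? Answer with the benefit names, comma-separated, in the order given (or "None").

Employer Retirement Match, Supplemental Life Insurance, Commuter Stipend, Professional Development Fund

Employer Retirement Match — service 2 years ≥ 60 days ✓; rating 4 ≥ 3 ✓ → eligible.
Supplemental Life Insurance — status part-time ✓; service 2 years ≥ 1 year ✓; grade IC6 ≥ IC2 ✓; enrolled in Employer Retirement Match ✓ → eligible.
Sabbatical Program — service 2 years < 3 years ✗ → not eligible.
Retirement Savings Plan — service 2 years ≥ 120 days ✓; 24 hrs/wk < 32 ✗ → not eligible.
Commuter Stipend — grade IC6 ≥ IC3 ✓; rating 4 ≥ 3 ✓; age 50 ≥ 18 ✓ → eligible.
Professional Development Fund — status part-time ✓; rating 4 ≥ 3 ✓; age 50 ≥ 21 ✓ → eligible.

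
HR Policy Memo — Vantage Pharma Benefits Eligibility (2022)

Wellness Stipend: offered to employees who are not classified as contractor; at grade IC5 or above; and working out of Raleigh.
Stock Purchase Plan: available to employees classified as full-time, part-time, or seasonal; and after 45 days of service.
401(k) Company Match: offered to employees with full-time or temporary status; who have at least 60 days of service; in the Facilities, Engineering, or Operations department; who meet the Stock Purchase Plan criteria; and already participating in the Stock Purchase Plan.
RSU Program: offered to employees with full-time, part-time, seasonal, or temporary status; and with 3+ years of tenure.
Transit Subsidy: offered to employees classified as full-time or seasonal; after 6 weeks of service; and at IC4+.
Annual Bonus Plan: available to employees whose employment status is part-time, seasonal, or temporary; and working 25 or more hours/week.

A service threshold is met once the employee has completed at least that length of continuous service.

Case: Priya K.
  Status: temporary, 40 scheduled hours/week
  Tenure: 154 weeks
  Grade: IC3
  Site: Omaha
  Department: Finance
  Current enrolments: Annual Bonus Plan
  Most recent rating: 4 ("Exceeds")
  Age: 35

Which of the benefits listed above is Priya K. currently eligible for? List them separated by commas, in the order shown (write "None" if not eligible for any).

Wellness Stipend — status temporary ✓ (not excluded); grade IC3 < IC5 ✗ → not eligible.
Stock Purchase Plan — status temporary ✗ (requires full-time, part-time, or seasonal) → not eligible.
401(k) Company Match — status temporary ✓; service 154 weeks ≥ 60 days ✓; dept Finance ✗ → not eligible.
RSU Program — status temporary ✓; service 154 weeks < 3 years (≈1095 days) ✗ → not eligible.
Transit Subsidy — status temporary ✗ (requires full-time or seasonal) → not eligible.
Annual Bonus Plan — status temporary ✓; 40 hrs/wk ≥ 25 ✓ → eligible.

Annual Bonus Plan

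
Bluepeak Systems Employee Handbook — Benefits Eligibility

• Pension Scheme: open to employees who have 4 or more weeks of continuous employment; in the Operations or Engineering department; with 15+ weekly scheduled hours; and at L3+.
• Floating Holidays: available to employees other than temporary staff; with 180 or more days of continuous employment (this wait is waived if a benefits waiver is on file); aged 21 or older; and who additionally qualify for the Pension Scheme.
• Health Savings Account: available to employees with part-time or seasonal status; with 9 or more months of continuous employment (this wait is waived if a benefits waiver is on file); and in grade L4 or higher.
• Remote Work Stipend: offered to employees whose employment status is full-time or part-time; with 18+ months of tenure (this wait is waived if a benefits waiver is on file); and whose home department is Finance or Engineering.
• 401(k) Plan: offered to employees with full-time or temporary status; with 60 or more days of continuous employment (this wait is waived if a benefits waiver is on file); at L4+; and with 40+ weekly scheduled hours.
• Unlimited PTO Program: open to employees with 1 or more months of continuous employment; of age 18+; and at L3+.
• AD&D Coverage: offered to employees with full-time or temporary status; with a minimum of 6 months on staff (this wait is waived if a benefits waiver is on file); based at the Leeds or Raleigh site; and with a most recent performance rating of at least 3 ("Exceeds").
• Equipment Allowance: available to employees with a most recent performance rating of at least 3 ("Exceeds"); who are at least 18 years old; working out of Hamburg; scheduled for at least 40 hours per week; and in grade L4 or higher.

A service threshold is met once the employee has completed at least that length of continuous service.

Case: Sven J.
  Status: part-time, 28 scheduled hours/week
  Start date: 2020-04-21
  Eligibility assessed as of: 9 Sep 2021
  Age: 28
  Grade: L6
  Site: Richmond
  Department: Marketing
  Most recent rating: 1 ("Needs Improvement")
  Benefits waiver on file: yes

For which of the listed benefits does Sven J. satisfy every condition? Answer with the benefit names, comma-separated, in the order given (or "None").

Health Savings Account, Unlimited PTO Program

Service from 2020-04-21 to 9 Sep 2021: 506 days.
Pension Scheme — service 506 days ≥ 4 weeks (≈28 days) ✓; dept Marketing ✗ → not eligible.
Floating Holidays — status part-time ✓ (not excluded); benefits waiver on file ✓; age 28 ≥ 21 ✓; not eligible for Pension Scheme ✗ → not eligible.
Health Savings Account — status part-time ✓; benefits waiver on file ✓; grade L6 ≥ L4 ✓ → eligible.
Remote Work Stipend — status part-time ✓; benefits waiver on file ✓; dept Marketing ✗ → not eligible.
401(k) Plan — status part-time ✗ (requires full-time or temporary) → not eligible.
Unlimited PTO Program — service 506 days ≥ 1 month (≈30 days) ✓; age 28 ≥ 18 ✓; grade L6 ≥ L3 ✓ → eligible.
AD&D Coverage — status part-time ✗ (requires full-time or temporary) → not eligible.
Equipment Allowance — rating 1 < 3 ✗ → not eligible.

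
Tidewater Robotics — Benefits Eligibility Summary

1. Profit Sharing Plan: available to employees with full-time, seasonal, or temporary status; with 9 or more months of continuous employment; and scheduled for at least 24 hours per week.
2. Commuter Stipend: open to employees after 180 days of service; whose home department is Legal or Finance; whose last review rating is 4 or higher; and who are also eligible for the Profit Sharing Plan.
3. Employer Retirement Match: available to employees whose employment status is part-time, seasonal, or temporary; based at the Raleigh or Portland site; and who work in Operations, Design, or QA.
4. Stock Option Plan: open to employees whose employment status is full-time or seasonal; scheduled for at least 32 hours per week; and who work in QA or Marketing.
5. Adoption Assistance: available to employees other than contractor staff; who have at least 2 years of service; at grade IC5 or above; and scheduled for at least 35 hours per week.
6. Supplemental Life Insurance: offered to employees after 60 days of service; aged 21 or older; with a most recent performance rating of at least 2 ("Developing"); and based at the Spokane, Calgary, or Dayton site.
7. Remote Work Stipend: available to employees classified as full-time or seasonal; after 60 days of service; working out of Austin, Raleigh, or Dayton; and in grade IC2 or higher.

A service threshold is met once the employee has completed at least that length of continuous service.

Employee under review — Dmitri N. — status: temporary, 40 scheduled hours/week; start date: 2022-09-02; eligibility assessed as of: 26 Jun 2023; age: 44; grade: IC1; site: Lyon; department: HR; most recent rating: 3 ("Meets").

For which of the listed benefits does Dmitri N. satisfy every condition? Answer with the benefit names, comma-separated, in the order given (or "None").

Profit Sharing Plan

Service from 2022-09-02 to 26 Jun 2023: 297 days.
Profit Sharing Plan — status temporary ✓; service 297 days ≥ 9 months (≈270 days) ✓; 40 hrs/wk ≥ 24 ✓ → eligible.
Commuter Stipend — service 297 days ≥ 180 days ✓; dept HR ✗ → not eligible.
Employer Retirement Match — status temporary ✓; site Lyon ✗ (not Raleigh or Portland) → not eligible.
Stock Option Plan — status temporary ✗ (requires full-time or seasonal) → not eligible.
Adoption Assistance — status temporary ✓ (not excluded); service 297 days < 2 years (≈730 days) ✗ → not eligible.
Supplemental Life Insurance — service 297 days ≥ 60 days ✓; age 44 ≥ 21 ✓; rating 3 ≥ 2 ✓; site Lyon ✗ (not Spokane, Calgary, or Dayton) → not eligible.
Remote Work Stipend — status temporary ✗ (requires full-time or seasonal) → not eligible.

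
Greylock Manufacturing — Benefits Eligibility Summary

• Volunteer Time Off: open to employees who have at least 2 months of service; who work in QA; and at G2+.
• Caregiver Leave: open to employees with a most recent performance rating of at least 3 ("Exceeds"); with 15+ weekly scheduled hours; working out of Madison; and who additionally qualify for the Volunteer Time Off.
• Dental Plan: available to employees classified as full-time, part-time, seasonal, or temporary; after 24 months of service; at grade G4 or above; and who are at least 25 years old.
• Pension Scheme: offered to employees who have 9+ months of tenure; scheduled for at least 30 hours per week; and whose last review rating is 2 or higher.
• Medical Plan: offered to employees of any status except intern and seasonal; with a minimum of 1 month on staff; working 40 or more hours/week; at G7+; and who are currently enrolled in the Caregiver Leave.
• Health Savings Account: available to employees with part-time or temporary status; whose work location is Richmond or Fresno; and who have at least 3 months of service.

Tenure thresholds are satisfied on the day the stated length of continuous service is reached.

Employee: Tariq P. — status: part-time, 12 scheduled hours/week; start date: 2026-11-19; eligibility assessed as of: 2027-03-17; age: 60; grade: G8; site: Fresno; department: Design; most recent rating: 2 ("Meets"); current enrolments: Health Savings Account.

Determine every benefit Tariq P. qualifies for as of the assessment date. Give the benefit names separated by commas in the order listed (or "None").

Health Savings Account

Service from 2026-11-19 to 2027-03-17: 118 days.
Volunteer Time Off — service 118 days ≥ 2 months (≈60 days) ✓; dept Design ✗ → not eligible.
Caregiver Leave — rating 2 < 3 ✗ → not eligible.
Dental Plan — status part-time ✓; service 118 days < 24 months (≈720 days) ✗ → not eligible.
Pension Scheme — service 118 days < 9 months (≈270 days) ✗ → not eligible.
Medical Plan — status part-time ✓ (not excluded); service 118 days ≥ 1 month (≈30 days) ✓; 12 hrs/wk < 40 ✗ → not eligible.
Health Savings Account — status part-time ✓; site Fresno ✓; service 118 days ≥ 3 months (≈90 days) ✓ → eligible.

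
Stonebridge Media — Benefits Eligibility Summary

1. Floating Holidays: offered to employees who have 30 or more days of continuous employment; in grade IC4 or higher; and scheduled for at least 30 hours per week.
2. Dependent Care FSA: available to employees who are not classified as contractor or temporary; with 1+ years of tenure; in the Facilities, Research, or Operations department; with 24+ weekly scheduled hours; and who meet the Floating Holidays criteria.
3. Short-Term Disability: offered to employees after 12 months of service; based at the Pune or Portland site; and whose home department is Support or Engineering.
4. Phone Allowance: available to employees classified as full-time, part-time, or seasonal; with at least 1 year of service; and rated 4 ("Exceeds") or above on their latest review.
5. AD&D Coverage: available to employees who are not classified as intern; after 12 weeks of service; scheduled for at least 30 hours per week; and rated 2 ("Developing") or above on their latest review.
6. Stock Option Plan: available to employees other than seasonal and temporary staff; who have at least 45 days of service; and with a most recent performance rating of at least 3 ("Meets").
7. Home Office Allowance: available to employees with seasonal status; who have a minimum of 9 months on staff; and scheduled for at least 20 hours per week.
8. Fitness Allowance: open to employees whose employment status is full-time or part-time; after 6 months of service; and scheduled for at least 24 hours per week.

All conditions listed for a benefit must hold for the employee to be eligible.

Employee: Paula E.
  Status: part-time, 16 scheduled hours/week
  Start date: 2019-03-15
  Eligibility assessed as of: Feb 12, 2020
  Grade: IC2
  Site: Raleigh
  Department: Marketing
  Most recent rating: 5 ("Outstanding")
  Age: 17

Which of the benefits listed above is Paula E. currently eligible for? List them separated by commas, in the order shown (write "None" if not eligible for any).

Service from 2019-03-15 to Feb 12, 2020: 334 days.
Floating Holidays — service 334 days ≥ 30 days ✓; grade IC2 < IC4 ✗ → not eligible.
Dependent Care FSA — status part-time ✓ (not excluded); service 334 days < 1 year (≈365 days) ✗ → not eligible.
Short-Term Disability — service 334 days < 12 months (≈360 days) ✗ → not eligible.
Phone Allowance — status part-time ✓; service 334 days < 1 year (≈365 days) ✗ → not eligible.
AD&D Coverage — status part-time ✓ (not excluded); service 334 days ≥ 12 weeks (≈84 days) ✓; 16 hrs/wk < 30 ✗ → not eligible.
Stock Option Plan — status part-time ✓ (not excluded); service 334 days ≥ 45 days ✓; rating 5 ≥ 3 ✓ → eligible.
Home Office Allowance — status part-time ✗ (requires seasonal) → not eligible.
Fitness Allowance — status part-time ✓; service 334 days ≥ 6 months (≈180 days) ✓; 16 hrs/wk < 24 ✗ → not eligible.

Stock Option Plan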